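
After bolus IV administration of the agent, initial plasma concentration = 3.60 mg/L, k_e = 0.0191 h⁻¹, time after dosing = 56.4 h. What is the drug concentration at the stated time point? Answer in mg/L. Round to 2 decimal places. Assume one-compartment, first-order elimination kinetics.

C = C₀ · e^(−k·t) = 3.600 × e^(−0.01910 × 56.4)
  = 3.600 × 0.3405 = 1.226 mg/L

1.23 mg/L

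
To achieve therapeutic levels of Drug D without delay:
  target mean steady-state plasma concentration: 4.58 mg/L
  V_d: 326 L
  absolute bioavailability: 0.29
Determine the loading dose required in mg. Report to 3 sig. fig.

LD = Css × Vd / F = 4.58 × 326 / 0.29 = 5149 mg

5150 mg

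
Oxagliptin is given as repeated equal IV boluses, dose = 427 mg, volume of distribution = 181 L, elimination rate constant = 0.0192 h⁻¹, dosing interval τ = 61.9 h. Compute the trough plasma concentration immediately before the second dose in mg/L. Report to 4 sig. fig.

0.7188 mg/L

C₀ per dose = Dose / Vd = 427 / 181 = 2.359 mg/L
Fraction remaining after one interval: r = e^(−kτ) = e^(−0.01920 × 61.9) = 0.3047
Before dose 2, 1 dose has been given (aged 1τ).
C_trough = C₀ × r = 2.359 × 0.3047 = 0.7188 mg/L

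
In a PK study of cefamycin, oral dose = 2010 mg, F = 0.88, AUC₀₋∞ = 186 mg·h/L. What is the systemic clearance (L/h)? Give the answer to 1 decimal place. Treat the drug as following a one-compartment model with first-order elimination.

9.5 L/h

CL = F·Dose / AUC = 0.88 × 2010 / 186 = 9.510 L/h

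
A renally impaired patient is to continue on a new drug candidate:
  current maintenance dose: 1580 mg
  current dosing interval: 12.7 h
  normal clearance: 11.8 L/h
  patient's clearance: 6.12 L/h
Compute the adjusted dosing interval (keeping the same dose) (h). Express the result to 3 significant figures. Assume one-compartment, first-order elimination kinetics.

To keep the same average steady-state level, dosing rate must scale with clearance.
CL ratio = 6.12 / 11.8 = 0.5186
New interval (same dose) = 12.7 / 0.5186 = 24.49 h

24.5 h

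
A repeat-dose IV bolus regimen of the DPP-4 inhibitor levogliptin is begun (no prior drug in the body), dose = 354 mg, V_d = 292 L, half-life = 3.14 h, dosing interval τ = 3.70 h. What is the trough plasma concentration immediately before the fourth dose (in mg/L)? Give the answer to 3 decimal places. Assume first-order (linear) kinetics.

C₀ per dose = Dose / Vd = 354 / 292 = 1.212 mg/L
k = ln2 / t½ = 0.693147 / 3.14 = 0.2207 h⁻¹
Fraction remaining after one interval: r = e^(−kτ) = e^(−0.2207 × 3.70) = 0.4419
Before dose 4, 3 doses have been given (aged 1τ, 2τ, 3τ).
C_trough = C₀ × (r + r² + … + r^3) = C₀ × r(1−r^3)/(1−r)
        = 1.212 × 0.4419 × (1 − 0.08629) / (1 − 0.4419) = 0.8768 mg/L

0.877 mg/L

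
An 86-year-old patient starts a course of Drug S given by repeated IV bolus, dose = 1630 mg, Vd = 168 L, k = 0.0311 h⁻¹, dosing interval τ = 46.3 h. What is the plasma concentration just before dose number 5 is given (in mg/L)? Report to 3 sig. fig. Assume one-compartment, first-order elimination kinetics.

3.00 mg/L

C₀ per dose = Dose / Vd = 1630 / 168 = 9.702 mg/L
Fraction remaining after one interval: r = e^(−kτ) = e^(−0.03110 × 46.3) = 0.2369
Before dose 5, 4 doses have been given (aged 1τ, 2τ, 3τ, 4τ).
C_trough = C₀ × (r + r² + … + r^4) = C₀ × r(1−r^4)/(1−r)
        = 9.702 × 0.2369 × (1 − 0.003150) / (1 − 0.2369) = 3.002 mg/L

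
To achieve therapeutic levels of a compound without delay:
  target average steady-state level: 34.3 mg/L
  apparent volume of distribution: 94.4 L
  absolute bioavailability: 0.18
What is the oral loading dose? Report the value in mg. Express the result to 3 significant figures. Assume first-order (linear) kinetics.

LD = Css × Vd / F = 34.3 × 94.4 / 0.18 = 17990 mg

18000 mg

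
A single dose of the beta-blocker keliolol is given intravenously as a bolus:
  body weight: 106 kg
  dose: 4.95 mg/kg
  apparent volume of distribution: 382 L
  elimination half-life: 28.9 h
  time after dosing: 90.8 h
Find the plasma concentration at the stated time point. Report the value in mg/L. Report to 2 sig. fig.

Total dose = 4.95 × 106 = 524.7 mg
C₀ = Dose / Vd = 524.7 / 382 = 1.374 mg/L
k = ln2 / t½ = 0.693147 / 28.9 = 0.02398 h⁻¹
C = C₀ · e^(−k·t) = 1.374 × e^(−0.02398 × 90.8)
  = 1.374 × 0.1133 = 0.1557 mg/L

0.16 mg/L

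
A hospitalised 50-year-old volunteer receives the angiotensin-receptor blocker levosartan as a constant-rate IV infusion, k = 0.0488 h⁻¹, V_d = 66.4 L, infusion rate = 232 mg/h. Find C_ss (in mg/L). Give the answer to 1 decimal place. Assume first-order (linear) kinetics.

71.6 mg/L

CL = k × Vd = 0.04880 × 66.4 = 3.240 L/h
At steady state Css = R₀ / CL = 232 / 3.240 = 71.60 mg/L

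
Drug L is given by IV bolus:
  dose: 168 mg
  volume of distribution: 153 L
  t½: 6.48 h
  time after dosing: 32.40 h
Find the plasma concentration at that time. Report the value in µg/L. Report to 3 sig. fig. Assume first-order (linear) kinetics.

C₀ = Dose / Vd = 168.0 / 153 = 1.098 mg/L
k = ln2 / t½ = 0.693147 / 6.48 = 0.1070 h⁻¹
t / t½ = 32.40 / 6.48 = 5 half-lives
C = C₀ × (1/2)^5 = 1.098 × 0.03125 = 0.03431 mg/L
Convert: 0.03431 mg/L × 1000 = 34.31 µg/L

34.3 µg/L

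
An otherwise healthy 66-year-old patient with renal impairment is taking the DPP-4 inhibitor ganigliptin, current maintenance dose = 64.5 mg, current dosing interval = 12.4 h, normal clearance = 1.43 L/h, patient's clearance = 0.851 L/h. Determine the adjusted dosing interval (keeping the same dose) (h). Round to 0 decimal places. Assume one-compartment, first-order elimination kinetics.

21 h

To keep the same average steady-state level, dosing rate must scale with clearance.
CL ratio = 0.851 / 1.43 = 0.5951
New interval (same dose) = 12.4 / 0.5951 = 20.84 h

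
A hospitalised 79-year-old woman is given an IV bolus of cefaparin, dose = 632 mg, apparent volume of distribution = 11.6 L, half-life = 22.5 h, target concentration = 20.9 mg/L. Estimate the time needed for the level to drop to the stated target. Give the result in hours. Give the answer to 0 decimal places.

C₀ = Dose / Vd = 632.0 / 11.6 = 54.48 mg/L
k = ln2 / t½ = 0.693147 / 22.5 = 0.03081 h⁻¹
t = ln(C₀ / C) / k = ln(54.48 / 20.9) / 0.03081
  = ln(2.607) / 0.03081 = 0.9582 / 0.03081 = 31.10 h

31 h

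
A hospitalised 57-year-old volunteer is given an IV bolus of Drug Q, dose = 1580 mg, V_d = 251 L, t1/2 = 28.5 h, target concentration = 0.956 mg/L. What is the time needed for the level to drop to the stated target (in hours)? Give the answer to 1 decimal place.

77.5 h

C₀ = Dose / Vd = 1580 / 251 = 6.295 mg/L
k = ln2 / t½ = 0.693147 / 28.5 = 0.02432 h⁻¹
t = ln(C₀ / C) / k = ln(6.295 / 0.956) / 0.02432
  = ln(6.585) / 0.02432 = 1.885 / 0.02432 = 77.51 h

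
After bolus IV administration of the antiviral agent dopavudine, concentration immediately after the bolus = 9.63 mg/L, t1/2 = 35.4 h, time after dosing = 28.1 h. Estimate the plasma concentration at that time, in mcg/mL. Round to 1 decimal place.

5.6 mcg/mL

k = ln2 / t½ = 0.693147 / 35.4 = 0.01958 h⁻¹
C = C₀ · e^(−k·t) = 9.630 × e^(−0.01958 × 28.1)
  = 9.630 × 0.5768 = 5.555 mg/L
(5.555 mg/L = 5.555 mcg/mL)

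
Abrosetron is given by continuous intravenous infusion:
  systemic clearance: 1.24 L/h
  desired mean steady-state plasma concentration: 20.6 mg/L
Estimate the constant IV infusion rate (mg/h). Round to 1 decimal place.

25.5 mg/h

At steady state, infusion rate R₀ = Css × CL = 20.6 × 1.240 = 25.54 mg/h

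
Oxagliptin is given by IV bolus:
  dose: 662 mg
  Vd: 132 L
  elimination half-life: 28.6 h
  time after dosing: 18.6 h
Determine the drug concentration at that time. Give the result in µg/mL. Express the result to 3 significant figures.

C₀ = Dose / Vd = 662.0 / 132 = 5.015 mg/L
k = ln2 / t½ = 0.693147 / 28.6 = 0.02424 h⁻¹
C = C₀ · e^(−k·t) = 5.015 × e^(−0.02424 × 18.6)
  = 5.015 × 0.6371 = 3.195 mg/L
(3.195 mg/L = 3.195 µg/mL)

3.20 µg/mL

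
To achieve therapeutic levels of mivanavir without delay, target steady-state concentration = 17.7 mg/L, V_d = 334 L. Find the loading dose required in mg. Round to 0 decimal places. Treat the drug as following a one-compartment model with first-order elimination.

5912 mg

LD = Css × Vd = 17.7 × 334 = 5912 mg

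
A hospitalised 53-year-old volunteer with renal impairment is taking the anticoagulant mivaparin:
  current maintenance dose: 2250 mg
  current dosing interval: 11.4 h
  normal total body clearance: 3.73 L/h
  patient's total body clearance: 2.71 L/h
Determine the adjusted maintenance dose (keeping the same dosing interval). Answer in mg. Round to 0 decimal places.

1635 mg

To keep the same average steady-state level, dosing rate must scale with clearance.
CL ratio = 2.71 / 3.73 = 0.7265
New dose (same interval) = 2250 × 0.7265 = 1635 mg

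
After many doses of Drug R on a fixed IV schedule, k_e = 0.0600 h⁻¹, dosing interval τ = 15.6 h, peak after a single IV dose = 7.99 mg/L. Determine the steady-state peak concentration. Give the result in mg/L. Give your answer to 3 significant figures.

e^(−kτ) = e^(−0.06000 × 15.6) = 0.3922
Accumulation ratio R = 1 / (1 − e^(−kτ)) = 1 / (1 − 0.3922) = 1.645
Steady-state peak = C₀ × R = 7.99 × 1.645 = 13.14 mg/L

13.1 mg/L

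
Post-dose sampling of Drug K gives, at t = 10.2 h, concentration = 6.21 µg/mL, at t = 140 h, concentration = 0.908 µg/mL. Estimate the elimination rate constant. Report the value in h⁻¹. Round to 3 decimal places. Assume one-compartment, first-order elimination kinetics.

0.015 h⁻¹

k = ln(C₁/C₂) / (t₂ − t₁) = ln(6.21/0.908) / (140 − 10.2)
  = 1.923 / 129.8 = 0.01482 h⁻¹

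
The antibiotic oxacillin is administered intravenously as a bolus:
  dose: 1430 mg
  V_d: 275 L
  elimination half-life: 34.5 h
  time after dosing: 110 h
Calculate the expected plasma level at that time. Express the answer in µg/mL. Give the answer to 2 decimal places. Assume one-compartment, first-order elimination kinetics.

C₀ = Dose / Vd = 1430 / 275 = 5.200 mg/L
k = ln2 / t½ = 0.693147 / 34.5 = 0.02009 h⁻¹
C = C₀ · e^(−k·t) = 5.200 × e^(−0.02009 × 110)
  = 5.200 × 0.1097 = 0.5704 mg/L
(0.5704 mg/L = 0.5704 µg/mL)

0.57 µg/mL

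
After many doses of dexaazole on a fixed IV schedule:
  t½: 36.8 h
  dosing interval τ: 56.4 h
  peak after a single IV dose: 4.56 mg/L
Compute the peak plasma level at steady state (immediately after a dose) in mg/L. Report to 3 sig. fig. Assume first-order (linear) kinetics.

k = ln2 / t½ = 0.693147 / 36.8 = 0.01884 h⁻¹
e^(−kτ) = e^(−0.01884 × 56.4) = 0.3456
Accumulation ratio R = 1 / (1 − e^(−kτ)) = 1 / (1 − 0.3456) = 1.528
Steady-state peak = C₀ × R = 4.56 × 1.528 = 6.968 mg/L

6.97 mg/L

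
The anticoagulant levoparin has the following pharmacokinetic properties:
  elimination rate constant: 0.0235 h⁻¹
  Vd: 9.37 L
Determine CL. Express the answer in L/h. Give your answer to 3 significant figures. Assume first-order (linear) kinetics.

CL = k × Vd = 0.0235 × 9.37 = 0.2202 L/h

0.220 L/h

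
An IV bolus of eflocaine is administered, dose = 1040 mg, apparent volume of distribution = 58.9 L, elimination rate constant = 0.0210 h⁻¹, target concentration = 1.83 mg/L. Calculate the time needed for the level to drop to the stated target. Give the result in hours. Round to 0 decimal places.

C₀ = Dose / Vd = 1040 / 58.9 = 17.66 mg/L
t = ln(C₀ / C) / k = ln(17.66 / 1.83) / 0.02100
  = ln(9.650) / 0.02100 = 2.267 / 0.02100 = 108.0 h

108 h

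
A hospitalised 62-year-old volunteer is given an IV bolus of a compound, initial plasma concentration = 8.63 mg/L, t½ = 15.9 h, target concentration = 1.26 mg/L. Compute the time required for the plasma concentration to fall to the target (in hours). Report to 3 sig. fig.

k = ln2 / t½ = 0.693147 / 15.9 = 0.04359 h⁻¹
t = ln(C₀ / C) / k = ln(8.630 / 1.26) / 0.04359
  = ln(6.849) / 0.04359 = 1.924 / 0.04359 = 44.14 h

44.1 h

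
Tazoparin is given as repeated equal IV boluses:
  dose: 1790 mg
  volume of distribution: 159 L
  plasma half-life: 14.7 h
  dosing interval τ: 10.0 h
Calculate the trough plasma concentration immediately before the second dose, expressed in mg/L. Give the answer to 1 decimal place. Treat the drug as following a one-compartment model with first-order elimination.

7.0 mg/L

C₀ per dose = Dose / Vd = 1790 / 159 = 11.26 mg/L
k = ln2 / t½ = 0.693147 / 14.7 = 0.04715 h⁻¹
Fraction remaining after one interval: r = e^(−kτ) = e^(−0.04715 × 10.0) = 0.6241
Before dose 2, 1 dose has been given (aged 1τ).
C_trough = C₀ × r = 11.26 × 0.6241 = 7.027 mg/L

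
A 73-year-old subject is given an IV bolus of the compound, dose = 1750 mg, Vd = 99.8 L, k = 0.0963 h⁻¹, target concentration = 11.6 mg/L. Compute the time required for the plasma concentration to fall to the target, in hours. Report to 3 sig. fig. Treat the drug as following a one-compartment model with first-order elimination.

4.29 h

C₀ = Dose / Vd = 1750 / 99.8 = 17.54 mg/L
t = ln(C₀ / C) / k = ln(17.54 / 11.6) / 0.09630
  = ln(1.512) / 0.09630 = 0.4134 / 0.09630 = 4.293 h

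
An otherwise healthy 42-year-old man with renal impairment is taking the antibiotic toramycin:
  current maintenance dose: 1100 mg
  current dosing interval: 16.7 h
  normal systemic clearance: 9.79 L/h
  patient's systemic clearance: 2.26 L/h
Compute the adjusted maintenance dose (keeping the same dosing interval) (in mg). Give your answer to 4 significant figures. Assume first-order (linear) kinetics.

To keep the same average steady-state level, dosing rate must scale with clearance.
CL ratio = 2.26 / 9.79 = 0.2308
New dose (same interval) = 1100 × 0.2308 = 253.9 mg

253.9 mg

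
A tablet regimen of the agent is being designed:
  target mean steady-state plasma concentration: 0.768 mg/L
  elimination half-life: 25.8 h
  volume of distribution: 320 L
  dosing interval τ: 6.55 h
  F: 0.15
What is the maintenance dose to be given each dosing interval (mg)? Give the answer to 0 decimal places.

288 mg

k = ln2 / t½ = 0.693147 / 25.8 = 0.02687 h⁻¹
CL = k × Vd = 0.02687 × 320 = 8.598 L/h
At steady state, F × (Dose/τ) = Css × CL.
Dose = Css × CL × τ / F = 0.768 × 8.598 × 6.55 / 0.15 = 288.3 mg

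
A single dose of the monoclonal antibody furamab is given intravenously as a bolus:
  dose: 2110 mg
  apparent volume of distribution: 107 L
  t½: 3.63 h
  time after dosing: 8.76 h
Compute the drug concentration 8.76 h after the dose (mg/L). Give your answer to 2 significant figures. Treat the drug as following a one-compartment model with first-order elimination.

3.7 mg/L

C₀ = Dose / Vd = 2110 / 107 = 19.72 mg/L
k = ln2 / t½ = 0.693147 / 3.63 = 0.1909 h⁻¹
C = C₀ · e^(−k·t) = 19.72 × e^(−0.1909 × 8.76)
  = 19.72 × 0.1878 = 3.703 mg/L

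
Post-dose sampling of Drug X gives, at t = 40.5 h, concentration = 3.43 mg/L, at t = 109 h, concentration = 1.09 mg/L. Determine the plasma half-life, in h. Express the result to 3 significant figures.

k = ln(C₁/C₂) / (t₂ − t₁) = ln(3.43/1.09) / (109 − 40.5)
  = 1.146 / 68.50 = 0.01673 h⁻¹
t½ = ln2 / k = 0.693147 / 0.01673 = 41.43 h

41.4 h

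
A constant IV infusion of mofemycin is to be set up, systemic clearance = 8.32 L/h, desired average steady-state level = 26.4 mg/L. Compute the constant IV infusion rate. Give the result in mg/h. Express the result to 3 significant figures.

220 mg/h

At steady state, infusion rate R₀ = Css × CL = 26.4 × 8.320 = 219.6 mg/h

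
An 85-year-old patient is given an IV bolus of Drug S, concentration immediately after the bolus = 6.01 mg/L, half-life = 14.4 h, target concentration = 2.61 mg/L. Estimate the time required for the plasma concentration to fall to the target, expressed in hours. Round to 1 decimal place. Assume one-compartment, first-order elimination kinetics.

k = ln2 / t½ = 0.693147 / 14.4 = 0.04814 h⁻¹
t = ln(C₀ / C) / k = ln(6.010 / 2.61) / 0.04814
  = ln(2.303) / 0.04814 = 0.8342 / 0.04814 = 17.33 h

17.3 h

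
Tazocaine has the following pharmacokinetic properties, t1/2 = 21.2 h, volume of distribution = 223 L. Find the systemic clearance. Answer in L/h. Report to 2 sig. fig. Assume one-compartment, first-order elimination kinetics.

7.3 L/h

k = ln2 / t½ = 0.693147 / 21.2 = 0.03270 h⁻¹
CL = k × Vd = 0.03270 × 223 = 7.292 L/h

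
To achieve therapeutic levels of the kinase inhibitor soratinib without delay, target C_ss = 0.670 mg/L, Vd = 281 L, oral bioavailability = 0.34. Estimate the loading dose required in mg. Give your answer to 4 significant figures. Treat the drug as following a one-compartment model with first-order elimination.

553.7 mg

LD = Css × Vd / F = 0.670 × 281 / 0.34 = 553.7 mg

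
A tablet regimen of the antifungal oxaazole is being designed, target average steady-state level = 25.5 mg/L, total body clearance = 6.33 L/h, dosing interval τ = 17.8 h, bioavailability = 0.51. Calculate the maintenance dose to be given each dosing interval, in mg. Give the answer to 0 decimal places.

5634 mg

At steady state, F × (Dose/τ) = Css × CL.
Dose = Css × CL × τ / F = 25.5 × 6.330 × 17.8 / 0.51 = 5634 mg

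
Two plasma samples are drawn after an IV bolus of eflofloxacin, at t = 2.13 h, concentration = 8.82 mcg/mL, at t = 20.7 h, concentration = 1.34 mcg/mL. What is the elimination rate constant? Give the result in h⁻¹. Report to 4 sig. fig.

k = ln(C₁/C₂) / (t₂ − t₁) = ln(8.82/1.34) / (20.7 − 2.13)
  = 1.884 / 18.57 = 0.1015 h⁻¹

0.1015 h⁻¹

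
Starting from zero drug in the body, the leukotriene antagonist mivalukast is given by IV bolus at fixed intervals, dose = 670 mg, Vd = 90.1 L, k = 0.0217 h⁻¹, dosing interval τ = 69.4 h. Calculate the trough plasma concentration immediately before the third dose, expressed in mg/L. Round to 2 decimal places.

2.02 mg/L

C₀ per dose = Dose / Vd = 670 / 90.1 = 7.436 mg/L
Fraction remaining after one interval: r = e^(−kτ) = e^(−0.02170 × 69.4) = 0.2218
Before dose 3, 2 doses have been given (aged 1τ, 2τ).
C_trough = C₀ × (r + r²) = 7.436 × (0.2218 + 0.04920) = 2.015 mg/L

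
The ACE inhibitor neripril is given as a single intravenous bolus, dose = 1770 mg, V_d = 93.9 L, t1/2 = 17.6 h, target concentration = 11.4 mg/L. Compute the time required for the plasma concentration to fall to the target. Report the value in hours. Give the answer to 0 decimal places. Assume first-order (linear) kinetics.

C₀ = Dose / Vd = 1770 / 93.9 = 18.85 mg/L
k = ln2 / t½ = 0.693147 / 17.6 = 0.03938 h⁻¹
t = ln(C₀ / C) / k = ln(18.85 / 11.4) / 0.03938
  = ln(1.654) / 0.03938 = 0.5032 / 0.03938 = 12.78 h

13 h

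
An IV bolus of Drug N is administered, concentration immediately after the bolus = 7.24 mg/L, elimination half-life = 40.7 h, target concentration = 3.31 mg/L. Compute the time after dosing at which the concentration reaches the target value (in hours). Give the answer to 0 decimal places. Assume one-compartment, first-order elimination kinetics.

k = ln2 / t½ = 0.693147 / 40.7 = 0.01703 h⁻¹
t = ln(C₀ / C) / k = ln(7.240 / 3.31) / 0.01703
  = ln(2.187) / 0.01703 = 0.7825 / 0.01703 = 45.95 h

46 h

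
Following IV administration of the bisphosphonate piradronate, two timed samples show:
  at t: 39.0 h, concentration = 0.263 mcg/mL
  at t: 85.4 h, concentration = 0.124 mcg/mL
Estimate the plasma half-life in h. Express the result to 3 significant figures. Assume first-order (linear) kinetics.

42.8 h

k = ln(C₁/C₂) / (t₂ − t₁) = ln(0.263/0.124) / (85.4 − 39.0)
  = 0.7519 / 46.40 = 0.01620 h⁻¹
t½ = ln2 / k = 0.693147 / 0.01620 = 42.79 h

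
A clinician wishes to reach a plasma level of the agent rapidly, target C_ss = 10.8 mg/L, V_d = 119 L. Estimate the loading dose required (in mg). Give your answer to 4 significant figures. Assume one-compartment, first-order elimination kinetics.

1285 mg

LD = Css × Vd = 10.8 × 119 = 1285 mg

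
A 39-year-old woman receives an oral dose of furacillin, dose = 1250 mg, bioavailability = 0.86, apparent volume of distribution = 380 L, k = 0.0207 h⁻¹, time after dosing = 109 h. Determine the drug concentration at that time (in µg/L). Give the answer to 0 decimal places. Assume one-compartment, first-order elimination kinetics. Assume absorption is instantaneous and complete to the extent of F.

296 µg/L

Amount reaching circulation = F × Dose = 0.86 × 1250 = 1075 mg
C₀ = F·Dose / Vd = 1075 / 380 = 2.829 mg/L
C = C₀ · e^(−k·t) = 2.829 × e^(−0.02070 × 109)
  = 2.829 × 0.1047 = 0.2962 mg/L
Convert: 0.2962 mg/L × 1000 = 296.2 µg/L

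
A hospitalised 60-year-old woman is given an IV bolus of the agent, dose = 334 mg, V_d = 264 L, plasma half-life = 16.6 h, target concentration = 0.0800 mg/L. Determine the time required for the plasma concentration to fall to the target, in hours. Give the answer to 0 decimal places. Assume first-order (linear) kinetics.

66 h

C₀ = Dose / Vd = 334.0 / 264 = 1.265 mg/L
k = ln2 / t½ = 0.693147 / 16.6 = 0.04176 h⁻¹
t = ln(C₀ / C) / k = ln(1.265 / 0.0800) / 0.04176
  = ln(15.81) / 0.04176 = 2.761 / 0.04176 = 66.12 h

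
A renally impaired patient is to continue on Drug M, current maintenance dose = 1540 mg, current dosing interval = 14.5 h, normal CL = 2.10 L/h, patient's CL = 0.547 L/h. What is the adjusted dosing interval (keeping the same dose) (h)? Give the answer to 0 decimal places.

56 h

To keep the same average steady-state level, dosing rate must scale with clearance.
CL ratio = 0.547 / 2.10 = 0.2605
New interval (same dose) = 14.5 / 0.2605 = 55.66 h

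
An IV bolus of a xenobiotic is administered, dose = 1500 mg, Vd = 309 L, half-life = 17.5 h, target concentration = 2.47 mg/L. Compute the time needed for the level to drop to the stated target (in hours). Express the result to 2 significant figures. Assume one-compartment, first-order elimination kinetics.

C₀ = Dose / Vd = 1500 / 309 = 4.854 mg/L
k = ln2 / t½ = 0.693147 / 17.5 = 0.03961 h⁻¹
t = ln(C₀ / C) / k = ln(4.854 / 2.47) / 0.03961
  = ln(1.965) / 0.03961 = 0.6755 / 0.03961 = 17.05 h

17 h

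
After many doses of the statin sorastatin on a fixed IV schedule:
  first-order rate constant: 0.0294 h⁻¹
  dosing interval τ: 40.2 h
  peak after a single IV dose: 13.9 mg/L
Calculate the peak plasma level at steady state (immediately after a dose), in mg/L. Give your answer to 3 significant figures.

20.0 mg/L

e^(−kτ) = e^(−0.02940 × 40.2) = 0.3067
Accumulation ratio R = 1 / (1 − e^(−kτ)) = 1 / (1 − 0.3067) = 1.442
Steady-state peak = C₀ × R = 13.9 × 1.442 = 20.04 mg/L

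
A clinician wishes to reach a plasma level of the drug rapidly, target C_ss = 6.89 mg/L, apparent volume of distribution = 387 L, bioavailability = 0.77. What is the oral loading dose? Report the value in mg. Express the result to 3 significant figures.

3460 mg

LD = Css × Vd / F = 6.89 × 387 / 0.77 = 3463 mg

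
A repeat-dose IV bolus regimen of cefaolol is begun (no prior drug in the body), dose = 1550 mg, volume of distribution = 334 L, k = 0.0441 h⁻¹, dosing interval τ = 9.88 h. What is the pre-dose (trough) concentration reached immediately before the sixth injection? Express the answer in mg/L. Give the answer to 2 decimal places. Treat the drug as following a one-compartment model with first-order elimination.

C₀ per dose = Dose / Vd = 1550 / 334 = 4.641 mg/L
Fraction remaining after one interval: r = e^(−kτ) = e^(−0.04410 × 9.88) = 0.6468
Before dose 6, 5 doses have been given (aged 1τ, 2τ, 3τ, 4τ, 5τ).
C_trough = C₀ × (r + r² + … + r^5) = C₀ × r(1−r^5)/(1−r)
        = 4.641 × 0.6468 × (1 − 0.1132) / (1 − 0.6468) = 7.537 mg/L

7.54 mg/L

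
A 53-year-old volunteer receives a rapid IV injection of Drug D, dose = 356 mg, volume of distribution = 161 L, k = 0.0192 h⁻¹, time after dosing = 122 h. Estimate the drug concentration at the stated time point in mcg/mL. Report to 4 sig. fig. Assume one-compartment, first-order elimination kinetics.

0.2125 mcg/mL

C₀ = Dose / Vd = 356.0 / 161 = 2.211 mg/L
C = C₀ · e^(−k·t) = 2.211 × e^(−0.01920 × 122)
  = 2.211 × 0.09610 = 0.2125 mg/L
(0.2125 mg/L = 0.2125 mcg/mL)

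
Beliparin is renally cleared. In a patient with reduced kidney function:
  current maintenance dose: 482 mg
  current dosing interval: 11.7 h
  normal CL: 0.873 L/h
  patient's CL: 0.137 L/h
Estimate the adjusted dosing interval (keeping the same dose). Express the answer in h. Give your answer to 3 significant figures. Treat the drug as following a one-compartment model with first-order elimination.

74.6 h

To keep the same average steady-state level, dosing rate must scale with clearance.
CL ratio = 0.137 / 0.873 = 0.1569
New interval (same dose) = 11.7 / 0.1569 = 74.57 h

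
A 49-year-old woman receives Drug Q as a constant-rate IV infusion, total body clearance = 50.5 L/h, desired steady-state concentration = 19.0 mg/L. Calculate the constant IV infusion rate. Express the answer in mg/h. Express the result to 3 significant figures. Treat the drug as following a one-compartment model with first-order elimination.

960 mg/h

At steady state, infusion rate R₀ = Css × CL = 19.0 × 50.50 = 959.5 mg/h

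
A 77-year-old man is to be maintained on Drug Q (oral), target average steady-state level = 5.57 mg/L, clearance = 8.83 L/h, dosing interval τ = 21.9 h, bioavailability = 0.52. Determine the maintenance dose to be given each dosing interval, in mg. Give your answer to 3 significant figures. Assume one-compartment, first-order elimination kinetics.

2070 mg

At steady state, F × (Dose/τ) = Css × CL.
Dose = Css × CL × τ / F = 5.57 × 8.830 × 21.9 / 0.52 = 2071 mg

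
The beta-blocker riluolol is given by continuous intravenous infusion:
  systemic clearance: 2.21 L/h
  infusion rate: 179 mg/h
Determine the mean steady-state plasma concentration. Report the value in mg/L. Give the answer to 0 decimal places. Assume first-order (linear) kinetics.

81 mg/L

At steady state Css = R₀ / CL = 179 / 2.210 = 81.00 mg/L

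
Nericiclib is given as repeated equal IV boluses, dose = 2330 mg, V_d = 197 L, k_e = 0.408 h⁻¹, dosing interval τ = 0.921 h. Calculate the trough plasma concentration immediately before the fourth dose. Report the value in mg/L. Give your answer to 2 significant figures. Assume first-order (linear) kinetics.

C₀ per dose = Dose / Vd = 2330 / 197 = 11.83 mg/L
Fraction remaining after one interval: r = e^(−kτ) = e^(−0.4080 × 0.921) = 0.6868
Before dose 4, 3 doses have been given (aged 1τ, 2τ, 3τ).
C_trough = C₀ × (r + r² + … + r^3) = C₀ × r(1−r^3)/(1−r)
        = 11.83 × 0.6868 × (1 − 0.3240) / (1 − 0.6868) = 17.54 mg/L

18 mg/L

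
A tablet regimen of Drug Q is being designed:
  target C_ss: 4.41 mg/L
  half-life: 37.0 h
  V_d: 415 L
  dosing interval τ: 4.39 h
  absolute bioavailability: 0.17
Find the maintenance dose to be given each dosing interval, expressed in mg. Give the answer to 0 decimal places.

885 mg

k = ln2 / t½ = 0.693147 / 37.0 = 0.01873 h⁻¹
CL = k × Vd = 0.01873 × 415 = 7.773 L/h
At steady state, F × (Dose/τ) = Css × CL.
Dose = Css × CL × τ / F = 4.41 × 7.773 × 4.39 / 0.17 = 885.2 mg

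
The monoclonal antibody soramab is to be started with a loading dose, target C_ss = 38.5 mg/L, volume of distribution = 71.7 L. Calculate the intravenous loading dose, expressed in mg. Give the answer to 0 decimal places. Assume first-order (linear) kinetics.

2760 mg

LD = Css × Vd = 38.5 × 71.7 = 2760 mg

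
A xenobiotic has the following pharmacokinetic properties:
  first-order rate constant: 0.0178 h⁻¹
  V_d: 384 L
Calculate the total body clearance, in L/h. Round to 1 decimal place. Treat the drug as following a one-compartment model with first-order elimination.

6.8 L/h

CL = k × Vd = 0.0178 × 384 = 6.835 L/h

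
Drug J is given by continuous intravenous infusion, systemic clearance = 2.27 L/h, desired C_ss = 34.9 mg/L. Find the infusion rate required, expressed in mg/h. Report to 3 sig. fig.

79.2 mg/h

At steady state, infusion rate R₀ = Css × CL = 34.9 × 2.270 = 79.22 mg/h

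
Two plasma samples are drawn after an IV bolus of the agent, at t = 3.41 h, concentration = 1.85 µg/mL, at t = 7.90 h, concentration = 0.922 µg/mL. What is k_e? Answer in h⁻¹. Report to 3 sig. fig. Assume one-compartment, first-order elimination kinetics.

0.155 h⁻¹

k = ln(C₁/C₂) / (t₂ − t₁) = ln(1.85/0.922) / (7.90 − 3.41)
  = 0.6964 / 4.490 = 0.1551 h⁻¹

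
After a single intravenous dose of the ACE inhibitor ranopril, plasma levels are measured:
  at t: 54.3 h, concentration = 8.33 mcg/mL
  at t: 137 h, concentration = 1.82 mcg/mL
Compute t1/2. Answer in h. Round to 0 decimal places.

k = ln(C₁/C₂) / (t₂ − t₁) = ln(8.33/1.82) / (137 − 54.3)
  = 1.521 / 82.70 = 0.01839 h⁻¹
t½ = ln2 / k = 0.693147 / 0.01839 = 37.69 h

38 h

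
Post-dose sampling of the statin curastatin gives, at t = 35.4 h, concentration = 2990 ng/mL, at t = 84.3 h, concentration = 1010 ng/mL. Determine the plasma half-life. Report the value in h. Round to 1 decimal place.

k = ln(C₁/C₂) / (t₂ − t₁) = ln(2990/1010) / (84.3 − 35.4)
  = 1.085 / 48.90 = 0.02219 h⁻¹
t½ = ln2 / k = 0.693147 / 0.02219 = 31.24 h

31.2 h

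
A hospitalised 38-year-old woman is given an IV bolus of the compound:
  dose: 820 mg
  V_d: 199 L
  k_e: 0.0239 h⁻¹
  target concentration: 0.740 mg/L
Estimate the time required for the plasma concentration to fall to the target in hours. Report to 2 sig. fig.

C₀ = Dose / Vd = 820.0 / 199 = 4.121 mg/L
t = ln(C₀ / C) / k = ln(4.121 / 0.740) / 0.02390
  = ln(5.569) / 0.02390 = 1.717 / 0.02390 = 71.84 h

72 h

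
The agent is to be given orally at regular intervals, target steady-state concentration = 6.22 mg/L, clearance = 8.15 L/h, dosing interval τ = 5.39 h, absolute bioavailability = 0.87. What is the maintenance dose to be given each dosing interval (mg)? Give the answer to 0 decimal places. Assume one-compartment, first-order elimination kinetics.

At steady state, F × (Dose/τ) = Css × CL.
Dose = Css × CL × τ / F = 6.22 × 8.150 × 5.39 / 0.87 = 314.1 mg

314 mg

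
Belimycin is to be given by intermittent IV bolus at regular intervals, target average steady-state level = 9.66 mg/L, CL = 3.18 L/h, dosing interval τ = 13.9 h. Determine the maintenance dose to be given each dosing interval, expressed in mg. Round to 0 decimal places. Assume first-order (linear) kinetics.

At steady state, Dose/τ = Css × CL.
Dose = Css × CL × τ = 9.66 × 3.180 × 13.9 = 427.0 mg

427 mg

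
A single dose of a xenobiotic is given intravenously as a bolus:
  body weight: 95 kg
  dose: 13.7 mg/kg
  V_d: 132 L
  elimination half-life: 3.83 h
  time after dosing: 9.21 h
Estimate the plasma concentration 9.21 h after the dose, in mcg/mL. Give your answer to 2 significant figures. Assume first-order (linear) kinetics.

1.9 mcg/mL

Total dose = 13.7 × 95 = 1302 mg
C₀ = Dose / Vd = 1302 / 132 = 9.864 mg/L
k = ln2 / t½ = 0.693147 / 3.83 = 0.1810 h⁻¹
C = C₀ · e^(−k·t) = 9.864 × e^(−0.1810 × 9.21)
  = 9.864 × 0.1888 = 1.862 mg/L
(1.862 mg/L = 1.862 mcg/mL)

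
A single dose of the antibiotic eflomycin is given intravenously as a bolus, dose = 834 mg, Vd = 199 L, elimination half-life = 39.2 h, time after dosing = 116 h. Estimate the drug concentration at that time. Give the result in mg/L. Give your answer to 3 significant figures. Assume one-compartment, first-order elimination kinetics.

0.539 mg/L

C₀ = Dose / Vd = 834.0 / 199 = 4.191 mg/L
k = ln2 / t½ = 0.693147 / 39.2 = 0.01768 h⁻¹
C = C₀ · e^(−k·t) = 4.191 × e^(−0.01768 × 116)
  = 4.191 × 0.1286 = 0.5390 mg/L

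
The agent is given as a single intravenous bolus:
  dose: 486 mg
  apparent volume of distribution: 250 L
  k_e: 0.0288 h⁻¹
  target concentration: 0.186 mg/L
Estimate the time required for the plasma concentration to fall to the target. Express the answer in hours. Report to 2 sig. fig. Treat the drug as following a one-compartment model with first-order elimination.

C₀ = Dose / Vd = 486.0 / 250 = 1.944 mg/L
t = ln(C₀ / C) / k = ln(1.944 / 0.186) / 0.02880
  = ln(10.45) / 0.02880 = 2.347 / 0.02880 = 81.49 h

81 h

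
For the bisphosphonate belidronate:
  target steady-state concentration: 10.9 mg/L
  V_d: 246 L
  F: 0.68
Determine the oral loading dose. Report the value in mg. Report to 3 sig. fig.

LD = Css × Vd / F = 10.9 × 246 / 0.68 = 3943 mg

3940 mg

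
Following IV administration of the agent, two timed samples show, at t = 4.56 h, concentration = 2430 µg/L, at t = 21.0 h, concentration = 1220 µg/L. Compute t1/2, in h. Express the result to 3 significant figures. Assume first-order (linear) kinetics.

k = ln(C₁/C₂) / (t₂ − t₁) = ln(2430/1220) / (21.0 − 4.56)
  = 0.6890 / 16.44 = 0.04191 h⁻¹
t½ = ln2 / k = 0.693147 / 0.04191 = 16.54 h

16.5 h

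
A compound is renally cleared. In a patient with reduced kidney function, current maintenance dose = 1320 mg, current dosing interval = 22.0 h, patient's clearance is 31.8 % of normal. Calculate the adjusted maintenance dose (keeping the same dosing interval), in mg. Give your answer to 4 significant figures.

To keep the same average steady-state level, dosing rate must scale with clearance.
CL ratio = 31.8 / 100 = 0.3180
New dose (same interval) = 1320 × 0.3180 = 419.8 mg

419.8 mg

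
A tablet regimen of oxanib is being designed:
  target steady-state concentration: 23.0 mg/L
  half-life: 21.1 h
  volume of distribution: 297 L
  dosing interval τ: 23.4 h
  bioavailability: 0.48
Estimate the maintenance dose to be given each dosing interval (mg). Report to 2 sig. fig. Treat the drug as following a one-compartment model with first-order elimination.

k = ln2 / t½ = 0.693147 / 21.1 = 0.03285 h⁻¹
CL = k × Vd = 0.03285 × 297 = 9.756 L/h
At steady state, F × (Dose/τ) = Css × CL.
Dose = Css × CL × τ / F = 23.0 × 9.756 × 23.4 / 0.48 = 10940 mg

11000 mg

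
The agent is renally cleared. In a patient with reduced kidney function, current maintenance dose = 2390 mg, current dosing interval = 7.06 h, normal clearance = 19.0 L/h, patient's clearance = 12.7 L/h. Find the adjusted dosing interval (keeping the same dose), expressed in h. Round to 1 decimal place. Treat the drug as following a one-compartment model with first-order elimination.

To keep the same average steady-state level, dosing rate must scale with clearance.
CL ratio = 12.7 / 19.0 = 0.6684
New interval (same dose) = 7.06 / 0.6684 = 10.56 h

10.6 h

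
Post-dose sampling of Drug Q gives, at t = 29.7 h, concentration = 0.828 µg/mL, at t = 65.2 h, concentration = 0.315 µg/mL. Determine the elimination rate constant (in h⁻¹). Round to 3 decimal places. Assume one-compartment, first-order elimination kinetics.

k = ln(C₁/C₂) / (t₂ − t₁) = ln(0.828/0.315) / (65.2 − 29.7)
  = 0.9664 / 35.50 = 0.02722 h⁻¹

0.027 h⁻¹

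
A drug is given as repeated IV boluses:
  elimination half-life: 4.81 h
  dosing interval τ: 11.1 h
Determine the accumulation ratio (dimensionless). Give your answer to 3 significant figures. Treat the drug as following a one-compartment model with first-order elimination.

k = ln2 / t½ = 0.693147 / 4.81 = 0.1441 h⁻¹
e^(−kτ) = e^(−0.1441 × 11.1) = 0.2020
Accumulation ratio R = 1 / (1 − e^(−kτ)) = 1 / (1 − 0.2020) = 1.253

1.25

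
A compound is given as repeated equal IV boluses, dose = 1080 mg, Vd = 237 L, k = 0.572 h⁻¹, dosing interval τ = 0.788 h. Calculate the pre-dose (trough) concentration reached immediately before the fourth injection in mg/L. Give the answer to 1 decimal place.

C₀ per dose = Dose / Vd = 1080 / 237 = 4.557 mg/L
Fraction remaining after one interval: r = e^(−kτ) = e^(−0.5720 × 0.788) = 0.6372
Before dose 4, 3 doses have been given (aged 1τ, 2τ, 3τ).
C_trough = C₀ × (r + r² + … + r^3) = C₀ × r(1−r^3)/(1−r)
        = 4.557 × 0.6372 × (1 − 0.2587) / (1 − 0.6372) = 5.933 mg/L

5.9 mg/L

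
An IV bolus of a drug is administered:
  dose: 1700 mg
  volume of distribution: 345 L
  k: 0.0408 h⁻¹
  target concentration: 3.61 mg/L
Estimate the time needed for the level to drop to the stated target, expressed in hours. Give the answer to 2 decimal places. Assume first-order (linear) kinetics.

7.63 h

C₀ = Dose / Vd = 1700 / 345 = 4.928 mg/L
t = ln(C₀ / C) / k = ln(4.928 / 3.61) / 0.04080
  = ln(1.365) / 0.04080 = 0.3112 / 0.04080 = 7.627 h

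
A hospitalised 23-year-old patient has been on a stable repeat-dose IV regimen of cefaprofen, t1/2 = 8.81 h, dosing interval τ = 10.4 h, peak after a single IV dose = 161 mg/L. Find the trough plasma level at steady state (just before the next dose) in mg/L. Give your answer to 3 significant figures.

k = ln2 / t½ = 0.693147 / 8.81 = 0.07868 h⁻¹
e^(−kτ) = e^(−0.07868 × 10.4) = 0.4412
Accumulation ratio R = 1 / (1 − e^(−kτ)) = 1 / (1 − 0.4412) = 1.790
Steady-state trough = C₀ × R × e^(−kτ) = 161 × 1.790 × 0.4412 = 127.1 mg/L

127 mg/L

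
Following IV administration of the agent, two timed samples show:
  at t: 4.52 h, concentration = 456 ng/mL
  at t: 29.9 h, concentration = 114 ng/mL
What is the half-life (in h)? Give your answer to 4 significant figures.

12.69 h

k = ln(C₁/C₂) / (t₂ − t₁) = ln(456/114) / (29.9 − 4.52)
  = 1.386 / 25.38 = 0.05461 h⁻¹
t½ = ln2 / k = 0.693147 / 0.05461 = 12.69 h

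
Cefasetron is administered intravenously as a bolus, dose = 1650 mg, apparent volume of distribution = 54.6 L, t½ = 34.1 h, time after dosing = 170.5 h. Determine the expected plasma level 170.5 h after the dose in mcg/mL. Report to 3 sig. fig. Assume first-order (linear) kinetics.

0.944 mcg/mL

C₀ = Dose / Vd = 1650 / 54.6 = 30.22 mg/L
k = ln2 / t½ = 0.693147 / 34.1 = 0.02033 h⁻¹
t / t½ = 170.5 / 34.1 = 5 half-lives
C = C₀ × (1/2)^5 = 30.22 × 0.03125 = 0.9444 mg/L
(0.9444 mg/L = 0.9444 mcg/mL)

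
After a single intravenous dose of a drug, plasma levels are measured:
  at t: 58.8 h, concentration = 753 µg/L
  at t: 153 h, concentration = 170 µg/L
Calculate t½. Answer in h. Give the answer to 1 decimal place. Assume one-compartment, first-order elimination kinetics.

k = ln(C₁/C₂) / (t₂ − t₁) = ln(753/170) / (153 − 58.8)
  = 1.488 / 94.20 = 0.01580 h⁻¹
t½ = ln2 / k = 0.693147 / 0.01580 = 43.87 h

43.9 h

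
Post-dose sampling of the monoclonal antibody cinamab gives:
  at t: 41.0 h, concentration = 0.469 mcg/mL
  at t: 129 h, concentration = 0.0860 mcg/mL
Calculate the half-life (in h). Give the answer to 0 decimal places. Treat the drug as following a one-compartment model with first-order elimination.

36 h

k = ln(C₁/C₂) / (t₂ − t₁) = ln(0.469/0.0860) / (129 − 41.0)
  = 1.696 / 88.00 = 0.01927 h⁻¹
t½ = ln2 / k = 0.693147 / 0.01927 = 35.97 h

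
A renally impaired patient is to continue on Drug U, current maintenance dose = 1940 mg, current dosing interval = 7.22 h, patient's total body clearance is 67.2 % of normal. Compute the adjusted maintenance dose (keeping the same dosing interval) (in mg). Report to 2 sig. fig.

To keep the same average steady-state level, dosing rate must scale with clearance.
CL ratio = 67.2 / 100 = 0.6720
New dose (same interval) = 1940 × 0.6720 = 1304 mg

1300 mg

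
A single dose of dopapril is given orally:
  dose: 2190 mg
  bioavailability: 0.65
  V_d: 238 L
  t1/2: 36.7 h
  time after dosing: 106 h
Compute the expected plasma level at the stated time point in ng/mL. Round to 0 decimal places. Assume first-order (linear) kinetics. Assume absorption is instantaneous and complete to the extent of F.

Amount reaching circulation = F × Dose = 0.65 × 2190 = 1424 mg
C₀ = F·Dose / Vd = 1424 / 238 = 5.983 mg/L
k = ln2 / t½ = 0.693147 / 36.7 = 0.01889 h⁻¹
C = C₀ · e^(−k·t) = 5.983 × e^(−0.01889 × 106)
  = 5.983 × 0.1350 = 0.8077 mg/L
Convert: 0.8077 mg/L × 1000 = 807.7 ng/mL

808 ng/mL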